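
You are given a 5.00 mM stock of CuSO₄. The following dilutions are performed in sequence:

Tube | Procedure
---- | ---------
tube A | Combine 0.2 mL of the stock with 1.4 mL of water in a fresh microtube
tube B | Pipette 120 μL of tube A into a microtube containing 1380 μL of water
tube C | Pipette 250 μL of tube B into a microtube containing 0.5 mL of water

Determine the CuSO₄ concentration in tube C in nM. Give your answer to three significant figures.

Step 1: 0.2 mL + 1.4 mL = 1.6 mL total → factor 1.6/0.2 = 8
Step 2: 120 μL + 1380 μL = 1500 μL total → factor 1500/120 = 12.5
Step 3: 250 μL + 0.5 mL = 750 μL total → factor 750/250 = 3
Overall dilution factor = 8 × 12.5 × 3 = 300
Final = 5.00 mM / 300 = 0.01667 mM = 1.67 × 10^4 nM

1.67 × 10^4 nM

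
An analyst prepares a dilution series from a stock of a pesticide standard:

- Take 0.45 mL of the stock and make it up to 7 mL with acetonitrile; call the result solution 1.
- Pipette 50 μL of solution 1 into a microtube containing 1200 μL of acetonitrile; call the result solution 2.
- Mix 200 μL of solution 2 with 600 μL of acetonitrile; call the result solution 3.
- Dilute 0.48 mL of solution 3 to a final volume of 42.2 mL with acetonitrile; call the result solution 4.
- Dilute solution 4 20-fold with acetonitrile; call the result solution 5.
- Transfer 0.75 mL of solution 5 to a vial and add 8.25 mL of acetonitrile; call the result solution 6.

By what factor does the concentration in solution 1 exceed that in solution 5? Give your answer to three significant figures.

1.76 × 10^5

Step 1: 0.45 mL brought to 7 mL → factor 7/0.45 = 15.556
Step 2: 50 μL + 1200 μL = 1250 μL total → factor 1250/50 = 25
Step 3: 200 μL + 600 μL = 800 μL total → factor 800/200 = 4
Step 4: 0.48 mL brought to 42.2 mL → factor 42.2/0.48 = 87.917
Step 5: 20-fold → factor 20
Dilution factor to solution 1 = 15.556; to solution 5 = 2.7352 × 10^6
[solution 1]/[solution 5] = (factor to solution 5)/(factor to solution 1) = 2.7352 × 10^6/15.556 = 1.76 × 10^5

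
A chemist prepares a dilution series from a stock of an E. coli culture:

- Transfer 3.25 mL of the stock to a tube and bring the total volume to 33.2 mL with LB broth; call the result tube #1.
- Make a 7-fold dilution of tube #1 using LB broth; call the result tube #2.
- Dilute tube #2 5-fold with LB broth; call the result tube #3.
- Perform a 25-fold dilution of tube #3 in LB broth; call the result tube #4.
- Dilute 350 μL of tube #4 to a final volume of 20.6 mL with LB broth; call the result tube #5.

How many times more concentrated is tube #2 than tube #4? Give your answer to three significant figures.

Step 1: 3.25 mL brought to 33.2 mL → factor 33.2/3.25 = 10.215
Step 2: 7-fold → factor 7
Step 3: 5-fold → factor 5
Step 4: 25-fold → factor 25
Dilution factor to tube #2 = 71.508; to tube #4 = 8938.5
[tube #2]/[tube #4] = (factor to tube #4)/(factor to tube #2) = 8938.5/71.508 = 125

125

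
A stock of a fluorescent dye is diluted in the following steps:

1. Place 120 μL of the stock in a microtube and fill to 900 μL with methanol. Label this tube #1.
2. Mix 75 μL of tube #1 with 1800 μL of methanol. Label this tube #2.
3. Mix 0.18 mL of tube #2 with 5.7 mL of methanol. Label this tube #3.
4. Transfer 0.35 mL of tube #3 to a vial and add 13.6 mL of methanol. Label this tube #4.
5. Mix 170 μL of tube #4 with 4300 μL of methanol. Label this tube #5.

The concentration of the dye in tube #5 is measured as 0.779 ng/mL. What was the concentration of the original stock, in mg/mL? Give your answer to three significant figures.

Step 1: 120 μL brought to 900 μL → factor 900/120 = 7.5
Step 2: 75 μL + 1800 μL = 1875 μL total → factor 1875/75 = 25
Step 3: 0.18 mL + 5.7 mL = 5.88 mL total → factor 5.88/0.18 = 32.667
Step 4: 0.35 mL + 13.6 mL = 13.95 mL total → factor 13.95/0.35 = 39.857
Step 5: 170 μL + 4300 μL = 4470 μL total → factor 4470/170 = 26.294
Overall dilution factor = 7.5 × 25 × 32.667 × 39.857 × 26.294 = 6.4191 × 10^6
Stock = 0.779 ng/mL × 6.4191 × 10^6 = 5.000 × 10^6 ng/mL = 5.00 mg/mL

5.00 mg/mL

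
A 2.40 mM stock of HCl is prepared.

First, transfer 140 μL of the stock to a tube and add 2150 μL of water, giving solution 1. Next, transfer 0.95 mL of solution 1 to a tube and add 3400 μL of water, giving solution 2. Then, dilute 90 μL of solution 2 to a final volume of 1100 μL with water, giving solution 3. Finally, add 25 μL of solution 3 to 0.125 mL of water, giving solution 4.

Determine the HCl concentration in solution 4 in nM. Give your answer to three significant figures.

Step 1: 140 μL + 2150 μL = 2290 μL total → factor 2290/140 = 16.357
Step 2: 0.95 mL + 3400 μL = 4.35 mL total → factor 4.35/0.95 = 4.5789
Step 3: 90 μL brought to 1100 μL → factor 1100/90 = 12.222
Step 4: 25 μL + 0.125 mL = 150 μL total → factor 150/25 = 6
Overall dilution factor = 16.357 × 4.5789 × 12.222 × 6 = 5492.6
Final = 2.40 mM / 5492.6 = 0.0004370 mM = 437 nM

437 nM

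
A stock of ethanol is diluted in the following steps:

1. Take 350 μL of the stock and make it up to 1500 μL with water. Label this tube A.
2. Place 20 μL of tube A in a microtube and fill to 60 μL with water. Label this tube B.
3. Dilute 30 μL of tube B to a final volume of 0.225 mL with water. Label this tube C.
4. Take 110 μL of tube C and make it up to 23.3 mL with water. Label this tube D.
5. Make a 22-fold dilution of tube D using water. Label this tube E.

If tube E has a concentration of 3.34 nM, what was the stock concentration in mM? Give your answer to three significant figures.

1.50 mM

Step 1: 350 μL brought to 1500 μL → factor 1500/350 = 4.2857
Step 2: 20 μL brought to 60 μL → factor 60/20 = 3
Step 3: 30 μL brought to 0.225 mL → factor 225/30 = 7.5
Step 4: 110 μL brought to 23.3 mL → factor 23300/110 = 211.82
Step 5: 22-fold → factor 22
Overall dilution factor = 4.2857 × 3 × 7.5 × 211.82 × 22 = 4.4936 × 10^5
Stock = 3.34 nM × 4.4936 × 10^5 = 1.501 × 10^6 nM = 1.50 mM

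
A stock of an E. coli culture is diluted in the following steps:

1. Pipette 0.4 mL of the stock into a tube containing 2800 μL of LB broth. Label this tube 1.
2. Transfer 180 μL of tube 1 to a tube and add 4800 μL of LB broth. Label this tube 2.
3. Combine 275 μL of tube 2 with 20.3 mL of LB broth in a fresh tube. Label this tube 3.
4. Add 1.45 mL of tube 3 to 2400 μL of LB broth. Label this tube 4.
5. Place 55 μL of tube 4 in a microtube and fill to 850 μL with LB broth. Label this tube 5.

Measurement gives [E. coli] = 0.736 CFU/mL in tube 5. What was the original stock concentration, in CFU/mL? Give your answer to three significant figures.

5.00 × 10^5 CFU/mL

Step 1: 0.4 mL + 2800 μL = 3.2 mL total → factor 3.2/0.4 = 8
Step 2: 180 μL + 4800 μL = 4980 μL total → factor 4980/180 = 27.667
Step 3: 275 μL + 20.3 mL = 20575 μL total → factor 20575/275 = 74.818
Step 4: 1.45 mL + 2400 μL = 3.85 mL total → factor 3.85/1.45 = 2.6552
Step 5: 55 μL brought to 850 μL → factor 850/55 = 15.455
Overall dilution factor = 8 × 27.667 × 74.818 × 2.6552 × 15.455 = 6.7952 × 10^5
Stock = 0.736 CFU/mL × 6.7952 × 10^5 = 5.00 × 10^5 CFU/mL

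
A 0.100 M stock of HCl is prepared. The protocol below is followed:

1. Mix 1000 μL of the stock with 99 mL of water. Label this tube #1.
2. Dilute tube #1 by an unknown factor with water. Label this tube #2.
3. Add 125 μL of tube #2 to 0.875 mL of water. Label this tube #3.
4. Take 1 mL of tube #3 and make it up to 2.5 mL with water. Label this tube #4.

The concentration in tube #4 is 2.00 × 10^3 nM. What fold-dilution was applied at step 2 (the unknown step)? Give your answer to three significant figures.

Step 1: 1000 μL + 99 mL = 1 × 10^5 μL total → factor 1 × 10^5/1000 = 100
Step 2: unknown factor x
Step 3: 125 μL + 0.875 mL = 1000 μL total → factor 1000/125 = 8
Step 4: 1 mL brought to 2.5 mL → factor 2.5/1 = 2.5
Product of known-step factors = 2000
Overall factor = 0.100 M / (2.00 × 10^3 nM) = 50000
x = 50000 / 2000 = 25.0

25.0-fold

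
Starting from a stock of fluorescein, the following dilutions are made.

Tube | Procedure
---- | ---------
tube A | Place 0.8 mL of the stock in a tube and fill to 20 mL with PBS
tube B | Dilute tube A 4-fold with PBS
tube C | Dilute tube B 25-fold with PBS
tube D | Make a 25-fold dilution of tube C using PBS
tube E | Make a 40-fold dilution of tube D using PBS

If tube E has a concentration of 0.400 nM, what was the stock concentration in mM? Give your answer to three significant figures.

1.00 mM

Step 1: 0.8 mL brought to 20 mL → factor 20/0.8 = 25
Step 2: 4-fold → factor 4
Step 3: 25-fold → factor 25
Step 4: 25-fold → factor 25
Step 5: 40-fold → factor 40
Overall dilution factor = 25 × 4 × 25 × 25 × 40 = 2.5 × 10^6
Stock = 0.400 nM × 2.5 × 10^6 = 1.000 × 10^6 nM = 1.00 mM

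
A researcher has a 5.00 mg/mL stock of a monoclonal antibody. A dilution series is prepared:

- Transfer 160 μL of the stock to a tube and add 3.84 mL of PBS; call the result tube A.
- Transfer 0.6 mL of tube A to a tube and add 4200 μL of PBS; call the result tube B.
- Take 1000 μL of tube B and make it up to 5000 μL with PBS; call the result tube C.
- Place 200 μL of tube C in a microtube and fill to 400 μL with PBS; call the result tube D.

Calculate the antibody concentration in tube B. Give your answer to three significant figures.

Step 1: 160 μL + 3.84 mL = 4000 μL total → factor 4000/160 = 25
Step 2: 0.6 mL + 4200 μL = 4.8 mL total → factor 4.8/0.6 = 8
Dilution factor through tube B = 25 × 8 = 200
[tube B] = 5.00 mg/mL / 200 = 0.0250 mg/mL

0.0250 mg/mL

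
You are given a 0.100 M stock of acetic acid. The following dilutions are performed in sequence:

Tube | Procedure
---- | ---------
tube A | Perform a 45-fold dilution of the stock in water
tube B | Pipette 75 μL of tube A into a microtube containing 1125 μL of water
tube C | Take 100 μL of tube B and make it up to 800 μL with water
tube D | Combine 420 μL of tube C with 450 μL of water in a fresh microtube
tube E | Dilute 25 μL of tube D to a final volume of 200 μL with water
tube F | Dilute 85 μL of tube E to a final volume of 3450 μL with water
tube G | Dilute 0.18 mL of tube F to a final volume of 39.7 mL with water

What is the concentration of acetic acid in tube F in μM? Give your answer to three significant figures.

0.0258 μM

Step 1: 45-fold → factor 45
Step 2: 75 μL + 1125 μL = 1200 μL total → factor 1200/75 = 16
Step 3: 100 μL brought to 800 μL → factor 800/100 = 8
Step 4: 420 μL + 450 μL = 870 μL total → factor 870/420 = 2.0714
Step 5: 25 μL brought to 200 μL → factor 200/25 = 8
Step 6: 85 μL brought to 3450 μL → factor 3450/85 = 40.588
Dilution factor through tube F = 45 × 16 × 8 × 2.0714 × 8 × 40.588 = 3.8742 × 10^6
[tube F] = 0.100 M / 3.8742 × 10^6 = 2.581 × 10^-8 M = 0.0258 μM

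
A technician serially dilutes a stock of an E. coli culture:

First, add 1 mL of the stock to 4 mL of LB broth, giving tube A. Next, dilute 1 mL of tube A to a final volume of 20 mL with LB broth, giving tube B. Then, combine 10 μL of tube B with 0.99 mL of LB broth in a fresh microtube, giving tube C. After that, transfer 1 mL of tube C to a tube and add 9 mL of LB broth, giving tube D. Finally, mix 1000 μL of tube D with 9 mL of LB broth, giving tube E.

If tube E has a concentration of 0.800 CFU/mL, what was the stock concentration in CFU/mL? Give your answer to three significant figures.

Step 1: 1 mL + 4 mL = 5 mL total → factor 5/1 = 5
Step 2: 1 mL brought to 20 mL → factor 20/1 = 20
Step 3: 10 μL + 0.99 mL = 1000 μL total → factor 1000/10 = 100
Step 4: 1 mL + 9 mL = 10 mL total → factor 10/1 = 10
Step 5: 1000 μL + 9 mL = 10000 μL total → factor 10000/1000 = 10
Overall dilution factor = 5 × 20 × 100 × 10 × 10 = 1 × 10^6
Stock = 0.800 CFU/mL × 1 × 10^6 = 8.00 × 10^5 CFU/mL

8.00 × 10^5 CFU/mL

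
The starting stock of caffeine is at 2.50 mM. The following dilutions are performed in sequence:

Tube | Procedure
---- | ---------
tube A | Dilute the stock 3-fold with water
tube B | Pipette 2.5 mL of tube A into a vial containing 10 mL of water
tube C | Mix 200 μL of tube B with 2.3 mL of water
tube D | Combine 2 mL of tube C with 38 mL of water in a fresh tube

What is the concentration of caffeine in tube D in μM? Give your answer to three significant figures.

0.667 μM

Step 1: 3-fold → factor 3
Step 2: 2.5 mL + 10 mL = 12.5 mL total → factor 12.5/2.5 = 5
Step 3: 200 μL + 2.3 mL = 2500 μL total → factor 2500/200 = 12.5
Step 4: 2 mL + 38 mL = 40 mL total → factor 40/2 = 20
Overall dilution factor = 3 × 5 × 12.5 × 20 = 3750
Final = 2.50 mM / 3750 = 0.0006667 mM = 0.667 μM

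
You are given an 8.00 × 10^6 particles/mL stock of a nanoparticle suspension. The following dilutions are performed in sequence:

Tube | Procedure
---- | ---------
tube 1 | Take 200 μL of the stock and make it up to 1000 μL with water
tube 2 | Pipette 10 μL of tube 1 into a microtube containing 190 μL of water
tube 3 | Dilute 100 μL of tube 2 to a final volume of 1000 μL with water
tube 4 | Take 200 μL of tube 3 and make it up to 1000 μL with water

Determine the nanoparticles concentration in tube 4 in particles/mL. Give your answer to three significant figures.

Step 1: 200 μL brought to 1000 μL → factor 1000/200 = 5
Step 2: 10 μL + 190 μL = 200 μL total → factor 200/10 = 20
Step 3: 100 μL brought to 1000 μL → factor 1000/100 = 10
Step 4: 200 μL brought to 1000 μL → factor 1000/200 = 5
Overall dilution factor = 5 × 20 × 10 × 5 = 5000
Final = 8.00 × 10^6 particles/mL / 5000 = 1.60 × 10^3 particles/mL

1.60 × 10^3 particles/mL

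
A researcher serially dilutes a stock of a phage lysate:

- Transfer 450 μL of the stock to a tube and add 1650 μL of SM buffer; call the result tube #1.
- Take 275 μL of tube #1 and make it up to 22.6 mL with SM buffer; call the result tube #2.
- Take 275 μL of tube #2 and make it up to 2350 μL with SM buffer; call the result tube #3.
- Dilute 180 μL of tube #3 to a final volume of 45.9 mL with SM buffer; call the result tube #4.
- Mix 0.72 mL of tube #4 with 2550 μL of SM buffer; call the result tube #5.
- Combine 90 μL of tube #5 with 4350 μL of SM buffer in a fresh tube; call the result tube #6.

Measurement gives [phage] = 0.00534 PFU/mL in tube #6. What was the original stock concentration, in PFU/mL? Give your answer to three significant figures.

1.00 × 10^6 PFU/mL

Step 1: 450 μL + 1650 μL = 2100 μL total → factor 2100/450 = 4.6667
Step 2: 275 μL brought to 22.6 mL → factor 22600/275 = 82.182
Step 3: 275 μL brought to 2350 μL → factor 2350/275 = 8.5455
Step 4: 180 μL brought to 45.9 mL → factor 45900/180 = 255
Step 5: 0.72 mL + 2550 μL = 3.27 mL total → factor 3.27/0.72 = 4.5417
Step 6: 90 μL + 4350 μL = 4440 μL total → factor 4440/90 = 49.333
Overall dilution factor = 4.6667 × 82.182 × 8.5455 × 255 × 4.5417 × 49.333 = 1.8725 × 10^8
Stock = 0.00534 PFU/mL × 1.8725 × 10^8 = 1.00 × 10^6 PFU/mL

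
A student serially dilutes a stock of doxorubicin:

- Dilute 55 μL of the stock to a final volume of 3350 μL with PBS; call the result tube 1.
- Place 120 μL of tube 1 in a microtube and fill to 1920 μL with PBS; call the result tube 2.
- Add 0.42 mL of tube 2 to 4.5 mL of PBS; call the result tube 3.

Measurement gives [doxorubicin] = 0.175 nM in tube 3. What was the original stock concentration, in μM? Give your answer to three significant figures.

Step 1: 55 μL brought to 3350 μL → factor 3350/55 = 60.909
Step 2: 120 μL brought to 1920 μL → factor 1920/120 = 16
Step 3: 0.42 mL + 4.5 mL = 4.92 mL total → factor 4.92/0.42 = 11.714
Overall dilution factor = 60.909 × 16 × 11.714 = 11416
Stock = 0.175 nM × 11416 = 1998 nM = 2.00 μM

2.00 μM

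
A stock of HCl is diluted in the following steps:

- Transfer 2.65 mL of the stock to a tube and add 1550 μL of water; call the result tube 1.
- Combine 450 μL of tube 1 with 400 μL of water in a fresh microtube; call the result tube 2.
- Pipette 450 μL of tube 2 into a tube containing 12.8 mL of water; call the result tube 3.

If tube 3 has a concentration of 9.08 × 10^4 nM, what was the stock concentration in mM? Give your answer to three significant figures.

Step 1: 2.65 mL + 1550 μL = 4.2 mL total → factor 4.2/2.65 = 1.5849
Step 2: 450 μL + 400 μL = 850 μL total → factor 850/450 = 1.8889
Step 3: 450 μL + 12.8 mL = 13250 μL total → factor 13250/450 = 29.444
Overall dilution factor = 1.5849 × 1.8889 × 29.444 = 88.148
Stock = 9.08 × 10^4 nM × 88.148 = 8.004 × 10^6 nM = 8.00 mM

8.00 mM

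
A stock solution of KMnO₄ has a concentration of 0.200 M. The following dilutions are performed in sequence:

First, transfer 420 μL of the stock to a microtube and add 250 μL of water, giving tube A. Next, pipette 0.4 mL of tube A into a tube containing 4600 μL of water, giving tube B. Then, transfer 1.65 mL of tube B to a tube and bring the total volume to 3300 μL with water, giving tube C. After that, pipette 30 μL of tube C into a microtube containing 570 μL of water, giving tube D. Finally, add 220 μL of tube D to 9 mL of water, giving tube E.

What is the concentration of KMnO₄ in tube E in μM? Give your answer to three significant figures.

Step 1: 420 μL + 250 μL = 670 μL total → factor 670/420 = 1.5952
Step 2: 0.4 mL + 4600 μL = 5 mL total → factor 5/0.4 = 12.5
Step 3: 1.65 mL brought to 3300 μL → factor 3.3/1.65 = 2
Step 4: 30 μL + 570 μL = 600 μL total → factor 600/30 = 20
Step 5: 220 μL + 9 mL = 9220 μL total → factor 9220/220 = 41.909
Dilution factor through tube E = 1.5952 × 12.5 × 2 × 20 × 41.909 = 33427
[tube E] = 0.200 M / 33427 = 5.983 × 10^-6 M = 5.98 μM

5.98 μM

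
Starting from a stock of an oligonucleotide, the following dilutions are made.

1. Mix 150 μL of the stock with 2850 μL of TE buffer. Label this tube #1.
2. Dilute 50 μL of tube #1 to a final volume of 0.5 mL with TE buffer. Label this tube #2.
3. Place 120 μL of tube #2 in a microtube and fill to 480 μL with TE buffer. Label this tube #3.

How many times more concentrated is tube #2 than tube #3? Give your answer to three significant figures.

Step 1: 150 μL + 2850 μL = 3000 μL total → factor 3000/150 = 20
Step 2: 50 μL brought to 0.5 mL → factor 500/50 = 10
Step 3: 120 μL brought to 480 μL → factor 480/120 = 4
Dilution factor to tube #2 = 200; to tube #3 = 800
[tube #2]/[tube #3] = (factor to tube #3)/(factor to tube #2) = 800/200 = 4.00

4.00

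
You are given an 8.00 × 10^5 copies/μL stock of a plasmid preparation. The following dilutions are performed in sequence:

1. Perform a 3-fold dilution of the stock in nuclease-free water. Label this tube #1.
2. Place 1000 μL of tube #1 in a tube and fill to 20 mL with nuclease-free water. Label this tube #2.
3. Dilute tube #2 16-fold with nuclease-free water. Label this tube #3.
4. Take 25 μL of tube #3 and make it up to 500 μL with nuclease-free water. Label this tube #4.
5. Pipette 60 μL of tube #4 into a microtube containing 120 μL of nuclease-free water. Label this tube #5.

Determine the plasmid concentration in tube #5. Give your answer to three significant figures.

Step 1: 3-fold → factor 3
Step 2: 1000 μL brought to 20 mL → factor 20000/1000 = 20
Step 3: 16-fold → factor 16
Step 4: 25 μL brought to 500 μL → factor 500/25 = 20
Step 5: 60 μL + 120 μL = 180 μL total → factor 180/60 = 3
Overall dilution factor = 3 × 20 × 16 × 20 × 3 = 57600
Final = 8.00 × 10^5 copies/μL / 57600 = 13.9 copies/μL

13.9 copies/μL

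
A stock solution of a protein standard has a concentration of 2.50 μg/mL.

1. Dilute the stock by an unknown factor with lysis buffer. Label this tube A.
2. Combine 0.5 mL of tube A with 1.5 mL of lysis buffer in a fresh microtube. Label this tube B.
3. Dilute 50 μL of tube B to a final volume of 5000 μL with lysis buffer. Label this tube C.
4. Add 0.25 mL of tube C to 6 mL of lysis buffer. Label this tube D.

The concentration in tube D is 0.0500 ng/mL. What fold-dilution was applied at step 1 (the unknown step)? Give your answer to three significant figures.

5.00-fold

Step 1: unknown factor x
Step 2: 0.5 mL + 1.5 mL = 2 mL total → factor 2/0.5 = 4
Step 3: 50 μL brought to 5000 μL → factor 5000/50 = 100
Step 4: 0.25 mL + 6 mL = 6.25 mL total → factor 6.25/0.25 = 25
Product of known-step factors = 10000
Overall factor = 2.50 μg/mL / (0.0500 ng/mL) = 50000
x = 50000 / 10000 = 5.00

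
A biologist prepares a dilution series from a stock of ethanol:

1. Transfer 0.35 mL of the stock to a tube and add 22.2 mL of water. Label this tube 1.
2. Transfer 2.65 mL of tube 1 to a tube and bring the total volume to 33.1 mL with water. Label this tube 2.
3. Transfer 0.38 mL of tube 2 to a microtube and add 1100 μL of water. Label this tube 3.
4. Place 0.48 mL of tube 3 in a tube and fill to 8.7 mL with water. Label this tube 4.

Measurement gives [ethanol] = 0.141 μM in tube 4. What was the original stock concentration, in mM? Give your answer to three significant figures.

8.01 mM

Step 1: 0.35 mL + 22.2 mL = 22.55 mL total → factor 22.55/0.35 = 64.429
Step 2: 2.65 mL brought to 33.1 mL → factor 33.1/2.65 = 12.491
Step 3: 0.38 mL + 1100 μL = 1.48 mL total → factor 1.48/0.38 = 3.8947
Step 4: 0.48 mL brought to 8.7 mL → factor 8.7/0.48 = 18.125
Overall dilution factor = 64.429 × 12.491 × 3.8947 × 18.125 = 56809
Stock = 0.141 μM × 56809 = 8010 μM = 8.01 mM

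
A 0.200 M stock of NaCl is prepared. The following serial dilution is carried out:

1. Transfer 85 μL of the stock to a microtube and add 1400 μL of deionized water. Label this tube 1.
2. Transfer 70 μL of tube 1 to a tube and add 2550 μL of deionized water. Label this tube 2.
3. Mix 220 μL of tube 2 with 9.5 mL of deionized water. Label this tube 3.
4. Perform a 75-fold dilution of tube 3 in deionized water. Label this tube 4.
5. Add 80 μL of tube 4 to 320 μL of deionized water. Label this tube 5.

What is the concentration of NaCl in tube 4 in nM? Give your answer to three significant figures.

Step 1: 85 μL + 1400 μL = 1485 μL total → factor 1485/85 = 17.471
Step 2: 70 μL + 2550 μL = 2620 μL total → factor 2620/70 = 37.429
Step 3: 220 μL + 9.5 mL = 9720 μL total → factor 9720/220 = 44.182
Step 4: 75-fold → factor 75
Dilution factor through tube 4 = 17.471 × 37.429 × 44.182 × 75 = 2.1668 × 10^6
[tube 4] = 0.200 M / 2.1668 × 10^6 = 9.230 × 10^-8 M = 92.3 nM

92.3 nM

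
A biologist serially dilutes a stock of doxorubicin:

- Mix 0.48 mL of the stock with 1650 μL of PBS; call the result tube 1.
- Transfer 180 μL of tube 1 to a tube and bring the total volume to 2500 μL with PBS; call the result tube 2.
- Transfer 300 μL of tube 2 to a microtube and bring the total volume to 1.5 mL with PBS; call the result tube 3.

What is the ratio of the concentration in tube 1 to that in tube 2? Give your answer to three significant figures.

Step 1: 0.48 mL + 1650 μL = 2.13 mL total → factor 2.13/0.48 = 4.4375
Step 2: 180 μL brought to 2500 μL → factor 2500/180 = 13.889
Dilution factor to tube 1 = 4.4375; to tube 2 = 61.632
[tube 1]/[tube 2] = (factor to tube 2)/(factor to tube 1) = 61.632/4.4375 = 13.9

13.9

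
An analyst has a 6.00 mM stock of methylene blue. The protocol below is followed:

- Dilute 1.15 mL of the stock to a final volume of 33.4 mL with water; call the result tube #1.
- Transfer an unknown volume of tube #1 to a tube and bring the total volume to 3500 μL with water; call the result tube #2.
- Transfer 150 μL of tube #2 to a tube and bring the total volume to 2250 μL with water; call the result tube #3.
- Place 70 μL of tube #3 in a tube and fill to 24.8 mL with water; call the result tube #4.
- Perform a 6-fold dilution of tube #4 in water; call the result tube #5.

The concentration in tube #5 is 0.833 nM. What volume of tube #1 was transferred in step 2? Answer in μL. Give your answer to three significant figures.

450 μL

Step 1: 1.15 mL brought to 33.4 mL → factor 33.4/1.15 = 29.043
Step 2: v brought to 3500 μL → factor = 3500 μL/v
Step 3: 150 μL brought to 2250 μL → factor 2250/150 = 15
Step 4: 70 μL brought to 24.8 mL → factor 24800/70 = 354.29
Step 5: 6-fold → factor 6
Product of known-step factors = 9.2607 × 10^5
Overall factor = 6.00 mM / (0.833 nM) = 7.2029 × 10^6
Step-2 factor = 7.2029 × 10^6 / 9.2607 × 10^5 = 7.7779
v = 3500 μL / 7.7779 = 450 μL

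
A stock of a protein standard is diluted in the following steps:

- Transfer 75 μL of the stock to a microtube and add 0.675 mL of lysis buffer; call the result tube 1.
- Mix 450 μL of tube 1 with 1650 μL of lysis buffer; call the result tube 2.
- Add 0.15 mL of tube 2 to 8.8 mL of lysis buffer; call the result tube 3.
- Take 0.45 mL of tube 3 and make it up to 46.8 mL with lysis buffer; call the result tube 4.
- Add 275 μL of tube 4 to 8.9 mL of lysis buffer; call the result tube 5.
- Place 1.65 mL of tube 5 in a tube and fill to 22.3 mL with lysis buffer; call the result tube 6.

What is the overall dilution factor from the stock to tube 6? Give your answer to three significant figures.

Step 1: 75 μL + 0.675 mL = 750 μL total → factor 750/75 = 10
Step 2: 450 μL + 1650 μL = 2100 μL total → factor 2100/450 = 4.6667
Step 3: 0.15 mL + 8.8 mL = 8.95 mL total → factor 8.95/0.15 = 59.667
Step 4: 0.45 mL brought to 46.8 mL → factor 46.8/0.45 = 104
Step 5: 275 μL + 8.9 mL = 9175 μL total → factor 9175/275 = 33.364
Step 6: 1.65 mL brought to 22.3 mL → factor 22.3/1.65 = 13.515
Overall dilution factor = 10 × 4.6667 × 59.667 × 104 × 33.364 × 13.515 = 1.3058 × 10^8

1.31 × 10^8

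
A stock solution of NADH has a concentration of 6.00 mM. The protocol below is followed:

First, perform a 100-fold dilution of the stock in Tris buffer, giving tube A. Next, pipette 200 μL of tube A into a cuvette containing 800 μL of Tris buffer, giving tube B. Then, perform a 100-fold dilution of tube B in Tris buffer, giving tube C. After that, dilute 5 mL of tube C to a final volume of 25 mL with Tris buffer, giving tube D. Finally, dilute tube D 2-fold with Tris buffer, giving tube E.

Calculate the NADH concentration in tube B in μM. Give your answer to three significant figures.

12.0 μM

Step 1: 100-fold → factor 100
Step 2: 200 μL + 800 μL = 1000 μL total → factor 1000/200 = 5
Dilution factor through tube B = 100 × 5 = 500
[tube B] = 6.00 mM / 500 = 0.01200 mM = 12.0 μM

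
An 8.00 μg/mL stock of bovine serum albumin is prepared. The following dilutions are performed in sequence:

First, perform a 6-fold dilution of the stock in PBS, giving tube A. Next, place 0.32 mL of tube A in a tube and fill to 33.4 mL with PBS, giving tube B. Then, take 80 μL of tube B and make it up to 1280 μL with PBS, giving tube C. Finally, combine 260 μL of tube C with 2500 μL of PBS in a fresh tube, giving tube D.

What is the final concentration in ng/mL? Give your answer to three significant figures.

0.0752 ng/mL

Step 1: 6-fold → factor 6
Step 2: 0.32 mL brought to 33.4 mL → factor 33.4/0.32 = 104.38
Step 3: 80 μL brought to 1280 μL → factor 1280/80 = 16
Step 4: 260 μL + 2500 μL = 2760 μL total → factor 2760/260 = 10.615
Overall dilution factor = 6 × 104.38 × 16 × 10.615 = 1.0637 × 10^5
Final = 8.00 μg/mL / 1.0637 × 10^5 = 7.521 × 10^-5 μg/mL = 0.0752 ng/mL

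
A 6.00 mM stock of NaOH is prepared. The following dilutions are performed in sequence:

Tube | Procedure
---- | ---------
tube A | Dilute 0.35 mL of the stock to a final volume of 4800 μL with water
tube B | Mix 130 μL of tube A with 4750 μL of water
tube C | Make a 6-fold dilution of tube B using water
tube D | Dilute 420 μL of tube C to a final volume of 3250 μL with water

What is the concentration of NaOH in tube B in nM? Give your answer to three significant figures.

Step 1: 0.35 mL brought to 4800 μL → factor 4.8/0.35 = 13.714
Step 2: 130 μL + 4750 μL = 4880 μL total → factor 4880/130 = 37.538
Dilution factor through tube B = 13.714 × 37.538 = 514.81
[tube B] = 6.00 mM / 514.81 = 0.01165 mM = 1.17 × 10^4 nM

1.17 × 10^4 nM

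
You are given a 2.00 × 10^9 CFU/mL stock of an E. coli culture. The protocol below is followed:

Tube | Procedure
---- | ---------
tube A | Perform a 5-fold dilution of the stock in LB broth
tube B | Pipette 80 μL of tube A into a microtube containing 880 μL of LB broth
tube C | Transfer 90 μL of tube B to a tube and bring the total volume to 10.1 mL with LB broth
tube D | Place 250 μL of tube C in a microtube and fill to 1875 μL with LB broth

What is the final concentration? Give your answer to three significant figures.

3.96 × 10^4 CFU/mL

Step 1: 5-fold → factor 5
Step 2: 80 μL + 880 μL = 960 μL total → factor 960/80 = 12
Step 3: 90 μL brought to 10.1 mL → factor 10100/90 = 112.22
Step 4: 250 μL brought to 1875 μL → factor 1875/250 = 7.5
Overall dilution factor = 5 × 12 × 112.22 × 7.5 = 50500
Final = 2.00 × 10^9 CFU/mL / 50500 = 3.96 × 10^4 CFU/mL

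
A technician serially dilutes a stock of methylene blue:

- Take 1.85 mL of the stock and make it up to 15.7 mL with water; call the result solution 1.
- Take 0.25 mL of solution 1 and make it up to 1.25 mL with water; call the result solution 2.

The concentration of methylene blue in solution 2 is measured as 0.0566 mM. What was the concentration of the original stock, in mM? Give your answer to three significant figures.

Step 1: 1.85 mL brought to 15.7 mL → factor 15.7/1.85 = 8.4865
Step 2: 0.25 mL brought to 1.25 mL → factor 1.25/0.25 = 5
Overall dilution factor = 8.4865 × 5 = 42.432
Stock = 0.0566 mM × 42.432 = 2.40 mM

2.40 mM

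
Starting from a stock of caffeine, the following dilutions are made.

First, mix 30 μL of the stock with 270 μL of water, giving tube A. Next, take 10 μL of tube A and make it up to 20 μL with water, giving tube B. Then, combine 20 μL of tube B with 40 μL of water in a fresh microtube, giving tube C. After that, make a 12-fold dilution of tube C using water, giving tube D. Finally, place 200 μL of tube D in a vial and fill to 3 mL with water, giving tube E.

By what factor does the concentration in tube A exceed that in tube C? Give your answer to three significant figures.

6.00

Step 1: 30 μL + 270 μL = 300 μL total → factor 300/30 = 10
Step 2: 10 μL brought to 20 μL → factor 20/10 = 2
Step 3: 20 μL + 40 μL = 60 μL total → factor 60/20 = 3
Dilution factor to tube A = 10; to tube C = 60
[tube A]/[tube C] = (factor to tube C)/(factor to tube A) = 60/10 = 6.00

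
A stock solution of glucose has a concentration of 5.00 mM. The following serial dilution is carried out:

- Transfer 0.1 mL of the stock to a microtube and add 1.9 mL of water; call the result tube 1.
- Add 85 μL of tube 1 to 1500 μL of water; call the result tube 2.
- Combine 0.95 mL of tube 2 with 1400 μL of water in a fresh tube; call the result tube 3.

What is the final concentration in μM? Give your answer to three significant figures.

Step 1: 0.1 mL + 1.9 mL = 2 mL total → factor 2/0.1 = 20
Step 2: 85 μL + 1500 μL = 1585 μL total → factor 1585/85 = 18.647
Step 3: 0.95 mL + 1400 μL = 2.35 mL total → factor 2.35/0.95 = 2.4737
Overall dilution factor = 20 × 18.647 × 2.4737 = 922.54
Final = 5.00 mM / 922.54 = 0.005420 mM = 5.42 μM

5.42 μM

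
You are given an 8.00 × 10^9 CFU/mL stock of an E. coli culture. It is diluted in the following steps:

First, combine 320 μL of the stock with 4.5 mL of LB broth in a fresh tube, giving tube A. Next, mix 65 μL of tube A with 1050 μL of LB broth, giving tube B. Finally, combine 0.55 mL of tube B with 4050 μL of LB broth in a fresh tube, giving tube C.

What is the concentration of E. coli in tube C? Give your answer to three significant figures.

Step 1: 320 μL + 4.5 mL = 4820 μL total → factor 4820/320 = 15.062
Step 2: 65 μL + 1050 μL = 1115 μL total → factor 1115/65 = 17.154
Step 3: 0.55 mL + 4050 μL = 4.6 mL total → factor 4.6/0.55 = 8.3636
Overall dilution factor = 15.062 × 17.154 × 8.3636 = 2161
Final = 8.00 × 10^9 CFU/mL / 2161 = 3.70 × 10^6 CFU/mL

3.70 × 10^6 CFU/mL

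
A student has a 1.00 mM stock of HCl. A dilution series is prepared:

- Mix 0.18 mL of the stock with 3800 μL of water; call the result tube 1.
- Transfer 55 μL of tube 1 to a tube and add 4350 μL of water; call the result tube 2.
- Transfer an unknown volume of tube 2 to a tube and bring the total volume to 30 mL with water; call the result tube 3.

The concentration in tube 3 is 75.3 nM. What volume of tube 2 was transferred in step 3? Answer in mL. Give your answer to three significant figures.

4.00 mL

Step 1: 0.18 mL + 3800 μL = 3.98 mL total → factor 3.98/0.18 = 22.111
Step 2: 55 μL + 4350 μL = 4405 μL total → factor 4405/55 = 80.091
Step 3: v brought to 30 mL → factor = 30 mL/v
Product of known-step factors = 1770.9
Overall factor = 1.00 mM / (75.3 nM) = 13280
Step-3 factor = 13280 / 1770.9 = 7.4991
v = 30 mL / 7.4991 = 4.00 mL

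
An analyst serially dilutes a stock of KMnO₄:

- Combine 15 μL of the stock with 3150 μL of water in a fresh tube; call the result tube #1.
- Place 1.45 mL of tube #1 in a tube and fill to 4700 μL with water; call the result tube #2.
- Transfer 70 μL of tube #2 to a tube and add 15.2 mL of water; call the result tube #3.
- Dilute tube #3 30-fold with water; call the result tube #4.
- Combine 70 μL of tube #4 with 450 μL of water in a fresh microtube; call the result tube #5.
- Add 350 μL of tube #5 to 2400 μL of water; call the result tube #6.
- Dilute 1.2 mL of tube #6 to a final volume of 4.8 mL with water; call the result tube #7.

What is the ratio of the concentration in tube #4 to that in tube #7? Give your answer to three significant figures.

Step 1: 15 μL + 3150 μL = 3165 μL total → factor 3165/15 = 211
Step 2: 1.45 mL brought to 4700 μL → factor 4.7/1.45 = 3.2414
Step 3: 70 μL + 15.2 mL = 15270 μL total → factor 15270/70 = 218.14
Step 4: 30-fold → factor 30
Step 5: 70 μL + 450 μL = 520 μL total → factor 520/70 = 7.4286
Step 6: 350 μL + 2400 μL = 2750 μL total → factor 2750/350 = 7.8571
Step 7: 1.2 mL brought to 4.8 mL → factor 4.8/1.2 = 4
Dilution factor to tube #4 = 4.4758 × 10^6; to tube #7 = 1.045 × 10^9
[tube #4]/[tube #7] = (factor to tube #7)/(factor to tube #4) = 1.045 × 10^9/4.4758 × 10^6 = 233

233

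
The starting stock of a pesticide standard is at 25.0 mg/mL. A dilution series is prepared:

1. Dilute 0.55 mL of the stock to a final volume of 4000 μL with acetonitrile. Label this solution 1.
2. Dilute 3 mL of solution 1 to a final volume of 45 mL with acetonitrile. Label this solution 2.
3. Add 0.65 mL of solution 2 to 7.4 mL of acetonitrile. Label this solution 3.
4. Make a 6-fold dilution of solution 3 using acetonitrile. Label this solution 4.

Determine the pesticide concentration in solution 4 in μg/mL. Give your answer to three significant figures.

Step 1: 0.55 mL brought to 4000 μL → factor 4/0.55 = 7.2727
Step 2: 3 mL brought to 45 mL → factor 45/3 = 15
Step 3: 0.65 mL + 7.4 mL = 8.05 mL total → factor 8.05/0.65 = 12.385
Step 4: 6-fold → factor 6
Overall dilution factor = 7.2727 × 15 × 12.385 × 6 = 8106.3
Final = 25.0 mg/mL / 8106.3 = 0.003084 mg/mL = 3.08 μg/mL

3.08 μg/mL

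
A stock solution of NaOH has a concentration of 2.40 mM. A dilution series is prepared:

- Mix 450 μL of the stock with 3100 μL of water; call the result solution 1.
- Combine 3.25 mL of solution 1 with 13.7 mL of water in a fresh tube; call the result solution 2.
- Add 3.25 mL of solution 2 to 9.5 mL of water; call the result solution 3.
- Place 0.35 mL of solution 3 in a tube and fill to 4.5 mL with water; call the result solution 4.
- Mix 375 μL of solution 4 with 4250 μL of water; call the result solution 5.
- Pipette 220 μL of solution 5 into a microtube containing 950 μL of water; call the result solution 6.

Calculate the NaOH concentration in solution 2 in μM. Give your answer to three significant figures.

58.3 μM

Step 1: 450 μL + 3100 μL = 3550 μL total → factor 3550/450 = 7.8889
Step 2: 3.25 mL + 13.7 mL = 16.95 mL total → factor 16.95/3.25 = 5.2154
Dilution factor through solution 2 = 7.8889 × 5.2154 = 41.144
[solution 2] = 2.40 mM / 41.144 = 0.05833 mM = 58.3 μM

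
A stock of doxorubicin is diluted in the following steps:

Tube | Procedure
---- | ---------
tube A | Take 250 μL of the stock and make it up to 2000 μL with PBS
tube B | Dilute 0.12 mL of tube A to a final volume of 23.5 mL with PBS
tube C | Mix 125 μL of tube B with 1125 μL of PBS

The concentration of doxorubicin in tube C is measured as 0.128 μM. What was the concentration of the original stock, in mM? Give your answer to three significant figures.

2.01 mM

Step 1: 250 μL brought to 2000 μL → factor 2000/250 = 8
Step 2: 0.12 mL brought to 23.5 mL → factor 23.5/0.12 = 195.83
Step 3: 125 μL + 1125 μL = 1250 μL total → factor 1250/125 = 10
Overall dilution factor = 8 × 195.83 × 10 = 15667
Stock = 0.128 μM × 15667 = 2005 μM = 2.01 mM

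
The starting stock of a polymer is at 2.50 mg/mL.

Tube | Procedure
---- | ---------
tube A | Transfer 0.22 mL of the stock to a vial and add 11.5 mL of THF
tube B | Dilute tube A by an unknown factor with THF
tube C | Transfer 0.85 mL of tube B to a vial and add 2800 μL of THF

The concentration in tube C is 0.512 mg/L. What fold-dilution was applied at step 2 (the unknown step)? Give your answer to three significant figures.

Step 1: 0.22 mL + 11.5 mL = 11.72 mL total → factor 11.72/0.22 = 53.273
Step 2: unknown factor x
Step 3: 0.85 mL + 2800 μL = 3.65 mL total → factor 3.65/0.85 = 4.2941
Product of known-step factors = 228.76
Overall factor = 2.50 mg/mL / (0.512 mg/L) = 4882.8
x = 4882.8 / 228.76 = 21.3

21.3-fold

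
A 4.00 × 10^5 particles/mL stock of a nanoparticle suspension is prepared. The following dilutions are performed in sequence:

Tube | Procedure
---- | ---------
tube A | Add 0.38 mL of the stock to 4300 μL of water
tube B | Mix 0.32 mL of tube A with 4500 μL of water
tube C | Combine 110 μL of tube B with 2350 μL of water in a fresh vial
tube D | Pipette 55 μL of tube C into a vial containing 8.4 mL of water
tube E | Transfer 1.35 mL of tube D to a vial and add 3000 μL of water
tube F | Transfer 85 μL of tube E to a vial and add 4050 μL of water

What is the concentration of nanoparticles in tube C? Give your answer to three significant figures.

96.4 particles/mL

Step 1: 0.38 mL + 4300 μL = 4.68 mL total → factor 4.68/0.38 = 12.316
Step 2: 0.32 mL + 4500 μL = 4.82 mL total → factor 4.82/0.32 = 15.062
Step 3: 110 μL + 2350 μL = 2460 μL total → factor 2460/110 = 22.364
Dilution factor through tube C = 12.316 × 15.062 × 22.364 = 4148.6
[tube C] = 4.00 × 10^5 particles/mL / 4148.6 = 96.4 particles/mL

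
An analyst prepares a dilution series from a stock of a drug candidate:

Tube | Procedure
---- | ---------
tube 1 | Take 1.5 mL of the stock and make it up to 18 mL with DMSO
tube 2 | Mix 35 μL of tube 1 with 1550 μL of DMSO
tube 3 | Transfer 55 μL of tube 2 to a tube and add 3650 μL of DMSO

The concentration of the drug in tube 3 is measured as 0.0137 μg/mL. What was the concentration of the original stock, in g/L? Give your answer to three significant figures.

0.502 g/L

Step 1: 1.5 mL brought to 18 mL → factor 18/1.5 = 12
Step 2: 35 μL + 1550 μL = 1585 μL total → factor 1585/35 = 45.286
Step 3: 55 μL + 3650 μL = 3705 μL total → factor 3705/55 = 67.364
Overall dilution factor = 12 × 45.286 × 67.364 = 36607
Stock = 0.0137 μg/mL × 36607 = 501.5 μg/mL = 0.502 g/L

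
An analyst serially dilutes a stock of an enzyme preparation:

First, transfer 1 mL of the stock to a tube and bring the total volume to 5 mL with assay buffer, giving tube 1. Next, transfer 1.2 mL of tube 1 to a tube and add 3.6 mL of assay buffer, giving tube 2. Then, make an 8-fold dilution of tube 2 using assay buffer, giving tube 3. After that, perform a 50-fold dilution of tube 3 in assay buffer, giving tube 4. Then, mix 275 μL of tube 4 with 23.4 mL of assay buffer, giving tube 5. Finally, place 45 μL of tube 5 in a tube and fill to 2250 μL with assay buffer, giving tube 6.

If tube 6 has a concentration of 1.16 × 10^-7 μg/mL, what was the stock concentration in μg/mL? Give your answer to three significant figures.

Step 1: 1 mL brought to 5 mL → factor 5/1 = 5
Step 2: 1.2 mL + 3.6 mL = 4.8 mL total → factor 4.8/1.2 = 4
Step 3: 8-fold → factor 8
Step 4: 50-fold → factor 50
Step 5: 275 μL + 23.4 mL = 23675 μL total → factor 23675/275 = 86.091
Step 6: 45 μL brought to 2250 μL → factor 2250/45 = 50
Overall dilution factor = 5 × 4 × 8 × 50 × 86.091 × 50 = 3.4436 × 10^7
Stock = 1.16 × 10^-7 μg/mL × 3.4436 × 10^7 = 3.99 μg/mL

3.99 μg/mL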